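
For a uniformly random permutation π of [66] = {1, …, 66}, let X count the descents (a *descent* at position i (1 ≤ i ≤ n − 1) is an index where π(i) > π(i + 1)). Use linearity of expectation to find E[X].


Write X = Σ X_I over i = 1, …, 65, with X_I the indicator of one descent.
There are 65 indicators.
For each fixed i, the pair (π(i), π(i+1)) is a uniformly random ordered pair of distinct values from {1, …, 66}; by symmetry P[π(i) > π(i+1)] = 1/2.
By linearity: E[X] = 65 · (1/2) = (66 − 1) · (1/2) = 65/2 ≈ 32.50000.

E[X] = 65/2 = 32.50000.


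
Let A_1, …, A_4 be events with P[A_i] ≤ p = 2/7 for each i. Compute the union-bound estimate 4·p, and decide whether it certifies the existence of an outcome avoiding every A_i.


Union bound: P[∪_{i=1}^{4} A_i] ≤ Σ_i P[A_i] ≤ 4·p = 4·(2/7) = 8/7.
Numerically: 8/7 ≈ 1.142857.
Is 8/7 < 1? NO.
Since the bound 8/7 is ≥ 1, the union bound is uninformative here; it does NOT by itself certify existence.

4·p = 8/7 ≈ 1.142857; existence NOT certified by the union bound.


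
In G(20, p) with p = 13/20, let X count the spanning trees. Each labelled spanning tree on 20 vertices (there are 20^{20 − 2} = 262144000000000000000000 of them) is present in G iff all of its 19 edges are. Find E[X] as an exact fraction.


K_20 has 20^{20 − 2} = 262144000000000000000000 labelled spanning trees.
For each such spanning tree H, let X_H = 1 if all 19 edges of H are present in G. Then P[X_H = 1] = p^{19} = (13/20)^{19} = 1461920290375446110677/5242880000000000000000000.
Summing the indicators: E[X] = Σ_H E[X_H] = 262144000000000000000000 · p^{19} = 262144000000000000000000 · 1461920290375446110677/5242880000000000000000000 = 1461920290375446110677/20.
Numerically: E[X] ≈ 7.31e+19.

E[X] = 262144000000000000000000 · (13/20)^{19} = 1461920290375446110677/20 ≈ 7.31e+19.


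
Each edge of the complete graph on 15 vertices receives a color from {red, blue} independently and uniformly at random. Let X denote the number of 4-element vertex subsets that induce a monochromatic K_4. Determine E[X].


Let X = Σ_S X_S over the C(15, 4) = 1365 subsets S of size 4, where X_S = 1 if the K_4 on S is monochromatic.
For a fixed S, the K_4 on S has C(4, 2) = 6 edges. P[all 6 edges red] = (1/2)^6, and likewise for blue, so P[monochromatic] = 2·(1/2)^6 = 2^{1 − 6} = 1/32.
By linearity: E[X] = C(15, 4) · 2^{1 − 6} = 1365 · 1/32 = 1365/32.
Numerically: E[X] ≈ 42.65625.

E[X] = C(15,4)·2^(1−C(4,2)) = 1365/32 ≈ 42.65625.


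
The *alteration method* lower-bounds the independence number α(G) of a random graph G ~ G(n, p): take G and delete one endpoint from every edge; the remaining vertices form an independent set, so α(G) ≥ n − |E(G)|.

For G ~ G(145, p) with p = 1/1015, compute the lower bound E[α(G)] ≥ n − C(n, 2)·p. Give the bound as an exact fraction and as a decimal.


E[|E(G)|] = C(145, 2)·p = 10440 · (1/1015) = 72/7.
E[α(G)] ≥ n − E[|E(G)|] = 145 − 72/7 = 943/7.
Numerically: ≈ 134.714.
(This is only a lower bound; the true E[α(G)] may be larger.)

E[α(G)] ≥ 943/7 ≈ 134.714.


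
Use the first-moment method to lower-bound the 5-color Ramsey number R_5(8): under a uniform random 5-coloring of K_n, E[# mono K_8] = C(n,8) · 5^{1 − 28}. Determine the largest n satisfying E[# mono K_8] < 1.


We need C(n, 8) · 5^{1 − 28} < 1, i.e. C(n, 8) < 5^{28 − 1} = 7450580596923828125.
Check values of n near the boundary:
  n = 862: C(862, 8) = 7317951015318931845; 7317951015318931845 < 7450580596923828125? YES
  n = 863: C(863, 8) = 7386423071602617757; 7386423071602617757 < 7450580596923828125? YES
  n = 864: C(864, 8) = 7455455062926006708; 7455455062926006708 < 7450580596923828125? NO
  n = 865: C(865, 8) = 7525050909487743060; 7525050909487743060 < 7450580596923828125? NO
The largest n with C(n, 8) < 7450580596923828125 is n = 863 (where E[X] = 7386423071602617757/7450580596923828125 ≈ 0.99139). Hence R_5(8) > 863, i.e. R_5(8) ≥ 864.

Largest n = 863; hence R_5(8) > 863.


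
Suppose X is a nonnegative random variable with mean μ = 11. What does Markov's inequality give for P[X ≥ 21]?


μ = E[X] = 11, a = 21.
Markov: P[X ≥ 21] ≤ μ/a = (11)/21 = 11/21.
Numerically: ≈ 0.524.
(Since a = 21 > μ = 11.000, the bound 11/21 is < 1 and informative.)

P[X ≥ 21] ≤ 11/21 ≈ 0.524.


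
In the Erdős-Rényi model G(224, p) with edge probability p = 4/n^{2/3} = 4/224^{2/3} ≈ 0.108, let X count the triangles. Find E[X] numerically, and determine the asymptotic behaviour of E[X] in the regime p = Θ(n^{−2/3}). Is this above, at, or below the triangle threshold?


Number of potential triangles: C(224, 3) = 1848224.
Each occurs with probability p³ ≈ (0.108)³ ≈ 1.27551e-03.
By linearity: E[X] = C(224, 3)·p³ ≈ 1848224 · 1.27551e-03 ≈ 2357.429.
Since α = 2/3 < 1, p = c/n^{2/3} ≫ 1/n is above the triangle threshold p ~ 1/n. Asymptotically E[X] ~ (c³/6)·n^{3(1−α)} = (4³/6)·n^{1} → ∞; triangles are abundant w.h.p.

E[X] ≈ 2357.429; in regime p = Θ(1/n^{2/3}) E[X] diverges (above the triangle threshold p ~ 1/n).


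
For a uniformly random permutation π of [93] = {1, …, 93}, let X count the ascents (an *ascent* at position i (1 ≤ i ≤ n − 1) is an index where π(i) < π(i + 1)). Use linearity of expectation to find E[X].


Write X = Σ X_I over i = 1, …, 92, with X_I the indicator of one ascent.
There are 92 indicators.
For each fixed i, the pair (π(i), π(i+1)) is a uniformly random ordered pair of distinct values from {1, …, 93}; by symmetry P[π(i) < π(i+1)] = 1/2.
By linearity: E[X] = 92 · (1/2) = (93 − 1) · (1/2) = 46 ≈ 46.00000.

E[X] = 46 = 46.00000.


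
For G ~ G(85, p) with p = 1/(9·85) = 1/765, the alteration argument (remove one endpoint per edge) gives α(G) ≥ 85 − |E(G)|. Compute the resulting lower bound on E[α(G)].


E[|E(G)|] = C(85, 2)·p = 3570 · (1/765) = 14/3.
E[α(G)] ≥ n − E[|E(G)|] = 85 − 14/3 = 241/3.
Numerically: ≈ 80.333333.
(This is only a lower bound; the true E[α(G)] may be larger.)

E[α(G)] ≥ 241/3 ≈ 80.333333.


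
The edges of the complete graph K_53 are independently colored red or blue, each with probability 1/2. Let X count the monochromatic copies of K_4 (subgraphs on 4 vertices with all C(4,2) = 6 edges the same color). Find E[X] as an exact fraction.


Let X = Σ_S X_S over the C(53, 4) = 292825 subsets S of size 4, where X_S = 1 if the K_4 on S is monochromatic.
For a fixed S, the K_4 on S has C(4, 2) = 6 edges. P[all 6 edges red] = (1/2)^6, and likewise for blue, so P[monochromatic] = 2·(1/2)^6 = 2^{1 − 6} = 1/32.
By linearity: E[X] = C(53, 4) · 2^{1 − 6} = 292825 · 1/32 = 292825/32.
Numerically: E[X] ≈ 9150.78125.

E[X] = C(53,4)·2^(1−C(4,2)) = 292825/32 ≈ 9150.78125.


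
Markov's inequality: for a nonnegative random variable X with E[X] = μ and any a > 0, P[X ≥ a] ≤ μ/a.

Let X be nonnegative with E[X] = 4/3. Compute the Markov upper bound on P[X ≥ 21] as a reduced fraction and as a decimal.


μ = E[X] = 4/3, a = 21.
Markov: P[X ≥ 21] ≤ μ/a = (4/3)/21 = 4/63.
Numerically: ≈ 0.06349.
(Since a = 21 > μ = 1.33333, the bound 4/63 is < 1 and informative.)

P[X ≥ 21] ≤ 4/63 ≈ 0.06349.


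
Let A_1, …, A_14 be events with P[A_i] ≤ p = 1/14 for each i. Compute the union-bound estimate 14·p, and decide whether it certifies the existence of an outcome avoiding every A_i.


Union bound: P[∪_{i=1}^{14} A_i] ≤ Σ_i P[A_i] ≤ 14·p = 14·(1/14) = 1.
Numerically: 1 ≈ 1.0000000.
Is 1 < 1? NO.
Since the bound 1 is ≥ 1, the union bound is uninformative here; it does NOT by itself certify existence.

14·p = 1 ≈ 1.0000000; existence NOT certified by the union bound.


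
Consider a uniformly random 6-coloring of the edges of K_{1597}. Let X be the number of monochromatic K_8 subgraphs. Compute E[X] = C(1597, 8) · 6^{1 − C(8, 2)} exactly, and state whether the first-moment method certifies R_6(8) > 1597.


E[X] = C(1597, 8) · 6^{1 − 28} = 1031080153060953275445 · 6^{−27} = 1031080153060953275445/1023490369077469249536.
As a reduced fraction: E[X] = 38188153817072343535/37907050706572935168 ≈ 1.007.
Is E[X] < 1? NO.
Since E[X] ≥ 1, the first-moment bound is inconclusive at n = 1597; it does NOT by itself certify R_6(8) > 1597.

E[X] = 38188153817072343535/37907050706572935168 ≈ 1.007; E[X] ≥ 1; first-moment method inconclusive here.


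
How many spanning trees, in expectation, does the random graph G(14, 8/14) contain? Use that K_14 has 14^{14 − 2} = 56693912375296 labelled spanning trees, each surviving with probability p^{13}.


K_14 has 14^{14 − 2} = 56693912375296 labelled spanning trees.
For each such spanning tree H, let X_H = 1 if all 13 edges of H are present in G. Then P[X_H = 1] = p^{13} = (4/7)^{13} = 67108864/96889010407.
By linearity: E[X] = Σ_H E[X_H] = 56693912375296 · p^{13} = 56693912375296 · 67108864/96889010407 = 274877906944/7.
Numerically: E[X] ≈ 3.927e+10.

E[X] = 56693912375296 · (4/7)^{13} = 274877906944/7 ≈ 3.927e+10.


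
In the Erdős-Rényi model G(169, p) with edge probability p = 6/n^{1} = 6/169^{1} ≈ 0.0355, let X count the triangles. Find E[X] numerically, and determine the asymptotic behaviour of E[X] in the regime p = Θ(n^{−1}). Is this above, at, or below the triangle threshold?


Number of potential triangles: C(169, 3) = 790244.
Each occurs with probability p³ ≈ (0.0355)³ ≈ 4.47501e-05.
By linearity: E[X] = C(169, 3)·p³ ≈ 790244 · 4.47501e-05 ≈ 35.363.
Here α = 1, so p = 6/n is exactly at the triangle threshold p ~ 1/n. Asymptotically E[X] → c³/6 = 6³/6 = 36 ≈ 36.000, a bounded constant. In this regime the triangle count is asymptotically Poisson(c³/6).

E[X] ≈ 35.363; in regime p = Θ(1/n^{1}) E[X] stays bounded (at the triangle threshold p ~ 1/n).


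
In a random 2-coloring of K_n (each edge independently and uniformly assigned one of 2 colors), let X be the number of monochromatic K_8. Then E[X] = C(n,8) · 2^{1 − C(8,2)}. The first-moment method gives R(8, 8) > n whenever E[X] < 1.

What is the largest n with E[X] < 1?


We need C(n, 8) · 2^{1 − 28} < 1, i.e. C(n, 8) < 2^{28 − 1} = 134217728.
Check values of n near the boundary:
  n = 38: C(38, 8) = 48903492; 48903492 < 134217728? YES
  n = 39: C(39, 8) = 61523748; 61523748 < 134217728? YES
  n = 40: C(40, 8) = 76904685; 76904685 < 134217728? YES
  n = 41: C(41, 8) = 95548245; 95548245 < 134217728? YES
  n = 42: C(42, 8) = 118030185; 118030185 < 134217728? YES
  n = 43: C(43, 8) = 145008513; 145008513 < 134217728? NO
The largest n with C(n, 8) < 134217728 is n = 42 (where E[X] = 118030185/134217728 ≈ 0.879393). Hence R(8, 8) > 42, i.e. R(8, 8) ≥ 43.

Largest n = 42; hence R(8, 8) > 42.


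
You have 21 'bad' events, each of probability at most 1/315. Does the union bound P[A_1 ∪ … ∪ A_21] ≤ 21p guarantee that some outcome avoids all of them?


Union bound: P[∪_{i=1}^{21} A_i] ≤ Σ_i P[A_i] ≤ 21·p = 21·(1/315) = 1/15.
Numerically: 1/15 ≈ 0.066667.
Is 1/15 < 1? YES.
Since P[∪ A_i] ≤ 1/15 < 1, the complement has P[∩ A_i^c] ≥ 1 − 1/15 = 14/15 > 0, so some outcome avoids every A_i.

21·p = 1/15 ≈ 0.066667; existence CERTIFIED by the union bound.


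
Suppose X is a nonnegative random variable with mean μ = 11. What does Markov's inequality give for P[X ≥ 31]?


μ = E[X] = 11, a = 31.
Markov: P[X ≥ 31] ≤ μ/a = (11)/31 = 11/31.
Numerically: ≈ 0.355.
(Since a = 31 > μ = 11.000, the bound 11/31 is < 1 and informative.)

P[X ≥ 31] ≤ 11/31 ≈ 0.355.


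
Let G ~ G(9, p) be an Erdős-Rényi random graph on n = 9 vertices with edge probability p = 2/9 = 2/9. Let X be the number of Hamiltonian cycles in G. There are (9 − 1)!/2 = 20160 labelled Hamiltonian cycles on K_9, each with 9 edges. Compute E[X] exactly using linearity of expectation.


K_9 has (9 − 1)!/2 = 20160 labelled Hamiltonian cycles.
For each such Hamiltonian cycle H, let X_H = 1 if all 9 edges of H are present in G. Then P[X_H = 1] = p^{9} = (2/9)^{9} = 512/387420489.
Summing the indicators: E[X] = Σ_H E[X_H] = 20160 · p^{9} = 20160 · 512/387420489 = 1146880/43046721.
Numerically: E[X] ≈ 0.026643.

E[X] = 20160 · (2/9)^{9} = 1146880/43046721 ≈ 0.026643.


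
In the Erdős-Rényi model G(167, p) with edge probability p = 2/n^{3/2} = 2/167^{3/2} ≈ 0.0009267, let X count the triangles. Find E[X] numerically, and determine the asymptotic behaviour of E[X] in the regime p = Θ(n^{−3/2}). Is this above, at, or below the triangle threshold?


Number of potential triangles: C(167, 3) = 762355.
Each occurs with probability p³ ≈ (0.0009267)³ ≈ 7.959135e-10.
By linearity: E[X] = C(167, 3)·p³ ≈ 762355 · 7.959135e-10 ≈ 0.0006.
Since α = 3/2 > 1, p = c/n^{3/2} = o(1/n) is below the triangle threshold p ~ 1/n. Asymptotically E[X] ~ (c³/6)·n^{3(1−α)} = (2³/6)·n^{-1.5} → 0, so by Markov's inequality G has no triangles w.h.p.

E[X] ≈ 0.0006; in regime p = Θ(1/n^{3/2}) E[X] tends to 0 (below the triangle threshold p ~ 1/n).


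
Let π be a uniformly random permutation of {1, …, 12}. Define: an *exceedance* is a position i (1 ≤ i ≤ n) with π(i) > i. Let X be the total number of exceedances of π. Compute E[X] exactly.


Write X = Σ_{i=1}^{12} X_i, where X_i = 1_{π(i) > i}.
For each fixed i, π(i) is uniform over {1, …, 12} (marginal of a uniform permutation), so P[π(i) > i] = (n − i)/n. Summing: Σ_{i=1}^{12} (n − i)/n = (0 + 1 + … + 11)/12 = 12(12 − 1)/(2·12) = (12 − 1)/2.
Hence E[X] = Σ_{i=1}^{12} (12 − i)/12 = 11/2 ≈ 5.50000.

E[X] = 11/2 = 5.50000.


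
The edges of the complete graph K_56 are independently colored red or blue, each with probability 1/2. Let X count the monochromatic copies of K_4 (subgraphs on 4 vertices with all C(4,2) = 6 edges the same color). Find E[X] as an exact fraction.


Let X = Σ_S X_S over the C(56, 4) = 367290 subsets S of size 4, where X_S = 1 if the K_4 on S is monochromatic.
For a fixed S, the K_4 on S has C(4, 2) = 6 edges. P[all 6 edges red] = (1/2)^6, and likewise for blue, so P[monochromatic] = 2·(1/2)^6 = 2^{1 − 6} = 1/32.
Summing: E[X] = C(56, 4) · 2^{1 − 6} = 367290 · 1/32 = 183645/16.
Numerically: E[X] ≈ 11477.81250.

E[X] = C(56,4)·2^(1−C(4,2)) = 183645/16 ≈ 11477.81250.


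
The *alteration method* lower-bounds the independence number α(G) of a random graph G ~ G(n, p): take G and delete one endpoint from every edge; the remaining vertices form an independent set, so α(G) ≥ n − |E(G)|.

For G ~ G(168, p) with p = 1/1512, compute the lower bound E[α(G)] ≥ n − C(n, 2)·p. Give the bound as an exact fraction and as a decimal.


E[|E(G)|] = C(168, 2)·p = 14028 · (1/1512) = 167/18.
E[α(G)] ≥ n − E[|E(G)|] = 168 − 167/18 = 2857/18.
Numerically: ≈ 158.722.
(This is only a lower bound; the true E[α(G)] may be larger.)

E[α(G)] ≥ 2857/18 ≈ 158.722.


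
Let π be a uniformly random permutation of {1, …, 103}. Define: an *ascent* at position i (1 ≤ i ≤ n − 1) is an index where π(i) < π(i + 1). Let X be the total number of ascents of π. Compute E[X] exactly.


Write X = Σ X_I over i = 1, …, 102, with X_I the indicator of one ascent.
There are 102 indicators.
For each fixed i, the pair (π(i), π(i+1)) is a uniformly random ordered pair of distinct values from {1, …, 103}; by symmetry P[π(i) < π(i+1)] = 1/2.
By linearity: E[X] = 102 · (1/2) = (103 − 1) · (1/2) = 51 ≈ 51.0000.

E[X] = 51 = 51.0000.


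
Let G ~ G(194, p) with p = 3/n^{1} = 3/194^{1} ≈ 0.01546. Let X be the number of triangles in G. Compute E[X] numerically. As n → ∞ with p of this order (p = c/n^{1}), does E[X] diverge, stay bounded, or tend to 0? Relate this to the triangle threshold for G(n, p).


Number of potential triangles: C(194, 3) = 1198144.
Each occurs with probability p³ ≈ (0.01546)³ ≈ 3.697929e-06.
By linearity: E[X] = C(194, 3)·p³ ≈ 1198144 · 3.697929e-06 ≈ 4.4307.
Here α = 1, so p = 3/n is exactly at the triangle threshold p ~ 1/n. Asymptotically E[X] → c³/6 = 3³/6 = 9/2 ≈ 4.5000, a bounded constant. In this regime the triangle count is asymptotically Poisson(c³/6).

E[X] ≈ 4.4307; in regime p = Θ(1/n^{1}) E[X] stays bounded (at the triangle threshold p ~ 1/n).


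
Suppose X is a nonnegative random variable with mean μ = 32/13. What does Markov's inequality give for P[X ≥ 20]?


μ = E[X] = 32/13, a = 20.
Markov: P[X ≥ 20] ≤ μ/a = (32/13)/20 = 8/65.
Numerically: ≈ 0.123.
(Since a = 20 > μ = 2.462, the bound 8/65 is < 1 and informative.)

P[X ≥ 20] ≤ 8/65 ≈ 0.123.


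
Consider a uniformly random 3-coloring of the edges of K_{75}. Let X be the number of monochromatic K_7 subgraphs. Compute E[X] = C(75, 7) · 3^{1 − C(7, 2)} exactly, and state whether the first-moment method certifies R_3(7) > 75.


E[X] = C(75, 7) · 3^{1 − 21} = 1984829850 · 3^{−20} = 1984829850/3486784401.
As a reduced fraction: E[X] = 220536650/387420489 ≈ 0.569244.
Is E[X] < 1? YES.
Since E[X] < 1, there exists a 3-coloring of K_{75} with no monochromatic K_7; hence R_3(7) > 75.

E[X] = 220536650/387420489 ≈ 0.569244; E[X] < 1, so R_3(7) > 75.


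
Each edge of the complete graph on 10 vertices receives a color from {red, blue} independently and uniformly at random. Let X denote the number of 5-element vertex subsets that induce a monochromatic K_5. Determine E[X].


Let X = Σ_S X_S over the C(10, 5) = 252 subsets S of size 5, where X_S = 1 if the K_5 on S is monochromatic.
For a fixed S, the K_5 on S has C(5, 2) = 10 edges. P[all 10 edges red] = (1/2)^10, and likewise for blue, so P[monochromatic] = 2·(1/2)^10 = 2^{1 − 10} = 1/512.
By linearity of expectation: E[X] = C(10, 5) · 2^{1 − 10} = 252 · 1/512 = 63/128.
Numerically: E[X] ≈ 0.49219.

E[X] = C(10,5)·2^(1−C(5,2)) = 63/128 ≈ 0.49219.


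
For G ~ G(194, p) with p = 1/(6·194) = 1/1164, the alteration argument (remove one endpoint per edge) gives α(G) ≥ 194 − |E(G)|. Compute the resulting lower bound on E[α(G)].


E[|E(G)|] = C(194, 2)·p = 18721 · (1/1164) = 193/12.
E[α(G)] ≥ n − E[|E(G)|] = 194 − 193/12 = 2135/12.
Numerically: ≈ 177.91667.
(This is only a lower bound; the true E[α(G)] may be larger.)

E[α(G)] ≥ 2135/12 ≈ 177.91667.


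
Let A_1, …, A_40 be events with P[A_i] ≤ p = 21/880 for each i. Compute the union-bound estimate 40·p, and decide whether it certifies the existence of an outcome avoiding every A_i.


Union bound: P[∪_{i=1}^{40} A_i] ≤ Σ_i P[A_i] ≤ 40·p = 40·(21/880) = 21/22.
Numerically: 21/22 ≈ 0.9545455.
Is 21/22 < 1? YES.
Since P[∪ A_i] ≤ 21/22 < 1, the complement has P[∩ A_i^c] ≥ 1 − 21/22 = 1/22 > 0, so some outcome avoids every A_i.

40·p = 21/22 ≈ 0.9545455; existence CERTIFIED by the union bound.


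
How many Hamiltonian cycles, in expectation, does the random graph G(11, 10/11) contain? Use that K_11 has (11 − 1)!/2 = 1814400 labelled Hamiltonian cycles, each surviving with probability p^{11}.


K_11 has (11 − 1)!/2 = 1814400 labelled Hamiltonian cycles.
For each such Hamiltonian cycle H, let X_H = 1 if all 11 edges of H are present in G. Then P[X_H = 1] = p^{11} = (10/11)^{11} = 100000000000/285311670611.
Summing the indicators: E[X] = Σ_H E[X_H] = 1814400 · p^{11} = 1814400 · 100000000000/285311670611 = 181440000000000000/285311670611.
Numerically: E[X] ≈ 6.36e+05.

E[X] = 1814400 · (10/11)^{11} = 181440000000000000/285311670611 ≈ 6.36e+05.


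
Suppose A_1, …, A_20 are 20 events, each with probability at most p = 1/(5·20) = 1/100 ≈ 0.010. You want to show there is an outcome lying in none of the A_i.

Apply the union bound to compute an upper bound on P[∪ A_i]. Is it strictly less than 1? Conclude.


Union bound: P[∪_{i=1}^{20} A_i] ≤ Σ_i P[A_i] ≤ 20·p = 20·(1/100) = 1/5.
Numerically: 1/5 ≈ 0.200.
Is 1/5 < 1? YES.
Since P[∪ A_i] ≤ 1/5 < 1, the complement has P[∩ A_i^c] ≥ 1 − 1/5 = 4/5 > 0, so some outcome avoids every A_i.

20·p = 1/5 ≈ 0.200; existence CERTIFIED by the union bound.


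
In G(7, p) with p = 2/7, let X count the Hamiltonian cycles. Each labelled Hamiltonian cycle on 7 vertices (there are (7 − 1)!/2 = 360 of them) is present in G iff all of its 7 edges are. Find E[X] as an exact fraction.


K_7 has (7 − 1)!/2 = 360 labelled Hamiltonian cycles.
For each such Hamiltonian cycle H, let X_H = 1 if all 7 edges of H are present in G. Then P[X_H = 1] = p^{7} = (2/7)^{7} = 128/823543.
Summing the indicators: E[X] = Σ_H E[X_H] = 360 · p^{7} = 360 · 128/823543 = 46080/823543.
Numerically: E[X] ≈ 0.055953.

E[X] = 360 · (2/7)^{7} = 46080/823543 ≈ 0.055953.


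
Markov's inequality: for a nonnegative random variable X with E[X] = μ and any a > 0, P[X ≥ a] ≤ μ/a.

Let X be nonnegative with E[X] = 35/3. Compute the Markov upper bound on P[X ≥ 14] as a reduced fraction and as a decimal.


μ = E[X] = 35/3, a = 14.
Markov: P[X ≥ 14] ≤ μ/a = (35/3)/14 = 5/6.
Numerically: ≈ 0.8333.
(Since a = 14 > μ = 11.6667, the bound 5/6 is < 1 and informative.)

P[X ≥ 14] ≤ 5/6 ≈ 0.8333.


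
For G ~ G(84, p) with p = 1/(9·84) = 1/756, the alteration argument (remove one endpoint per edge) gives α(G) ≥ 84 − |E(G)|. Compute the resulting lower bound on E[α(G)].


E[|E(G)|] = C(84, 2)·p = 3486 · (1/756) = 83/18.
E[α(G)] ≥ n − E[|E(G)|] = 84 − 83/18 = 1429/18.
Numerically: ≈ 79.389.
(This is only a lower bound; the true E[α(G)] may be larger.)

E[α(G)] ≥ 1429/18 ≈ 79.389.


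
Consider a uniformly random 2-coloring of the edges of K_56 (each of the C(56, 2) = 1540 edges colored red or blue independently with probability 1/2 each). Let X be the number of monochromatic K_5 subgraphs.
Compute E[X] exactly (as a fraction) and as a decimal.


Let X = Σ_S X_S over the C(56, 5) = 3819816 subsets S of size 5, where X_S = 1 if the K_5 on S is monochromatic.
For a fixed S, the K_5 on S has C(5, 2) = 10 edges. P[all 10 edges red] = (1/2)^10, and likewise for blue, so P[monochromatic] = 2·(1/2)^10 = 2^{1 − 10} = 1/512.
Summing: E[X] = C(56, 5) · 2^{1 − 10} = 3819816 · 1/512 = 477477/64.
Numerically: E[X] ≈ 7460.578.

E[X] = C(56,5)·2^(1−C(5,2)) = 477477/64 ≈ 7460.578.


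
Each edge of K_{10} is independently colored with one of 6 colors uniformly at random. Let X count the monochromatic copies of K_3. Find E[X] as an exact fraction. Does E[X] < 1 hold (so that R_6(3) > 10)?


E[X] = C(10, 3) · 6^{1 − 3} = 120 · 6^{−2} = 120/36.
As a reduced fraction: E[X] = 10/3 ≈ 3.33333.
Is E[X] < 1? NO.
Since E[X] ≥ 1, the first-moment bound is inconclusive at n = 10; it does NOT by itself certify R_6(3) > 10.

E[X] = 10/3 ≈ 3.33333; E[X] ≥ 1; first-moment method inconclusive here.


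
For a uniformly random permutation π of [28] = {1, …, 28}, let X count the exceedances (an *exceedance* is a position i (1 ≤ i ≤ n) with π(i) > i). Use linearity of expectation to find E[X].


Write X = Σ_{i=1}^{28} X_i, where X_i = 1_{π(i) > i}.
For each fixed i, π(i) is uniform over {1, …, 28} (marginal of a uniform permutation), so P[π(i) > i] = (n − i)/n. Summing: Σ_{i=1}^{28} (n − i)/n = (0 + 1 + … + 27)/28 = 28(28 − 1)/(2·28) = (28 − 1)/2.
Hence E[X] = Σ_{i=1}^{28} (28 − i)/28 = 27/2 ≈ 13.500000.

E[X] = 27/2 = 13.500000.


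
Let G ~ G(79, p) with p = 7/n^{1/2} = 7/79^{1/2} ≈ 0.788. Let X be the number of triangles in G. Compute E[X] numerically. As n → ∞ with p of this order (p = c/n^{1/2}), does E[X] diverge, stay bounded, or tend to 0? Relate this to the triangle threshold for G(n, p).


Number of potential triangles: C(79, 3) = 79079.
Each occurs with probability p³ ≈ (0.788)³ ≈ 4.88488e-01.
By linearity: E[X] = C(79, 3)·p³ ≈ 79079 · 4.88488e-01 ≈ 38629.106.
Since α = 1/2 < 1, p = c/n^{1/2} ≫ 1/n is above the triangle threshold p ~ 1/n. Asymptotically E[X] ~ (c³/6)·n^{3(1−α)} = (7³/6)·n^{1.5} → ∞; triangles are abundant w.h.p.

E[X] ≈ 38629.106; in regime p = Θ(1/n^{1/2}) E[X] diverges (above the triangle threshold p ~ 1/n).


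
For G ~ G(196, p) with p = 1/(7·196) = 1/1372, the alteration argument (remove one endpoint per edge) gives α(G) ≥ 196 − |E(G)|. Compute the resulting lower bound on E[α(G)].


E[|E(G)|] = C(196, 2)·p = 19110 · (1/1372) = 195/14.
E[α(G)] ≥ n − E[|E(G)|] = 196 − 195/14 = 2549/14.
Numerically: ≈ 182.0714.
(This is only a lower bound; the true E[α(G)] may be larger.)

E[α(G)] ≥ 2549/14 ≈ 182.0714.


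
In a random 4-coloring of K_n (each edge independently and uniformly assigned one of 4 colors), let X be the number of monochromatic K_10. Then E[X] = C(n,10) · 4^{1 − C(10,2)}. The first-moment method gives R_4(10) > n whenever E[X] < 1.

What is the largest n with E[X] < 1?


We need C(n, 10) · 4^{1 − 45} < 1, i.e. C(n, 10) < 4^{45 − 1} = 309485009821345068724781056.
Check values of n near the boundary:
  n = 2018: C(2018, 10) = 301820606687612220663963508; 301820606687612220663963508 < 309485009821345068724781056? YES
  n = 2019: C(2019, 10) = 303322949179835278009229628; 303322949179835278009229628 < 309485009821345068724781056? YES
  n = 2020: C(2020, 10) = 304832018578739931133653656; 304832018578739931133653656 < 309485009821345068724781056? YES
  n = 2021: C(2021, 10) = 306347841644770462864800616; 306347841644770462864800616 < 309485009821345068724781056? YES
  n = 2022: C(2022, 10) = 307870445231474093395937796; 307870445231474093395937796 < 309485009821345068724781056? YES
  n = 2023: C(2023, 10) = 309399856285778485315440716; 309399856285778485315440716 < 309485009821345068724781056? YES
  n = 2024: C(2024, 10) = 310936101848269937576192656; 310936101848269937576192656 < 309485009821345068724781056? NO
  n = 2025: C(2025, 10) = 312479209053472269772600560; 312479209053472269772600560 < 309485009821345068724781056? NO
  n = 2026: C(2026, 10) = 314029205130126398094885285; 314029205130126398094885285 < 309485009821345068724781056? NO
The largest n with C(n, 10) < 309485009821345068724781056 is n = 2023 (where E[X] = 77349964071444621328860179/77371252455336267181195264 ≈ 0.9997249). Hence R_4(10) > 2023, i.e. R_4(10) ≥ 2024.

Largest n = 2023; hence R_4(10) > 2023.


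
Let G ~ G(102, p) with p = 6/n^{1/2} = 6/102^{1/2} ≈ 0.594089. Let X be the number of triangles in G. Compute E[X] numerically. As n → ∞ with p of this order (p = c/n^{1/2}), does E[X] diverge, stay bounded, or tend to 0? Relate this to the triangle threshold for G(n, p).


Number of potential triangles: C(102, 3) = 171700.
Each occurs with probability p³ ≈ (0.594089)³ ≈ 2.09678303e-01.
By linearity: E[X] = C(102, 3)·p³ ≈ 171700 · 2.09678303e-01 ≈ 36001.764663.
Since α = 1/2 < 1, p = c/n^{1/2} ≫ 1/n is above the triangle threshold p ~ 1/n. Asymptotically E[X] ~ (c³/6)·n^{3(1−α)} = (6³/6)·n^{1.5} → ∞; triangles are abundant w.h.p.

E[X] ≈ 36001.764663; in regime p = Θ(1/n^{1/2}) E[X] diverges (above the triangle threshold p ~ 1/n).


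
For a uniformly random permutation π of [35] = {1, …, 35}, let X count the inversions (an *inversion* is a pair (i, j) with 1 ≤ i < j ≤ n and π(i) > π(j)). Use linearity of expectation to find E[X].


Write X = Σ X_I over the C(35, 2) = 595 pairs i < j, with X_I the indicator of one inversion.
There are 595 indicators.
For each fixed pair i < j, the values π(i) and π(j) are two distinct elements of {1, …, 35} in uniformly random order; by symmetry P[π(i) > π(j)] = 1/2.
By linearity: E[X] = 595 · (1/2) = C(35, 2) · (1/2) = 595/2 = 595/2 ≈ 297.50000.

E[X] = 595/2 = 297.50000.


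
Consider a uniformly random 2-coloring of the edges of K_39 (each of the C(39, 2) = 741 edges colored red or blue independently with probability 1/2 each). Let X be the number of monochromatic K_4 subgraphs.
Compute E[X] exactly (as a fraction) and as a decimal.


Let X = Σ_S X_S over the C(39, 4) = 82251 subsets S of size 4, where X_S = 1 if the K_4 on S is monochromatic.
For a fixed S, the K_4 on S has C(4, 2) = 6 edges. P[all 6 edges red] = (1/2)^6, and likewise for blue, so P[monochromatic] = 2·(1/2)^6 = 2^{1 − 6} = 1/32.
By linearity: E[X] = C(39, 4) · 2^{1 − 6} = 82251 · 1/32 = 82251/32.
Numerically: E[X] ≈ 2570.343750.

E[X] = C(39,4)·2^(1−C(4,2)) = 82251/32 ≈ 2570.343750.


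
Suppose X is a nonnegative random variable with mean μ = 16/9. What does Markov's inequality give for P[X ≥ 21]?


μ = E[X] = 16/9, a = 21.
Markov: P[X ≥ 21] ≤ μ/a = (16/9)/21 = 16/189.
Numerically: ≈ 0.084656.
(Since a = 21 > μ = 1.777778, the bound 16/189 is < 1 and informative.)

P[X ≥ 21] ≤ 16/189 ≈ 0.084656.


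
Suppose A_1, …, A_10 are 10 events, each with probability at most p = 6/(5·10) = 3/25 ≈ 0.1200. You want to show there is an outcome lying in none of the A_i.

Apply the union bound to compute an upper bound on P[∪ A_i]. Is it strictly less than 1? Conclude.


Union bound: P[∪_{i=1}^{10} A_i] ≤ Σ_i P[A_i] ≤ 10·p = 10·(3/25) = 6/5.
Numerically: 6/5 ≈ 1.2000.
Is 6/5 < 1? NO.
Since the bound 6/5 is ≥ 1, the union bound is uninformative here; it does NOT by itself certify existence.

10·p = 6/5 ≈ 1.2000; existence NOT certified by the union bound.


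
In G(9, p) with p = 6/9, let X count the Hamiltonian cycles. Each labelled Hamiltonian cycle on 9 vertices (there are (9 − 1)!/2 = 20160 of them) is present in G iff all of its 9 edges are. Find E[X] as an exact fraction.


K_9 has (9 − 1)!/2 = 20160 labelled Hamiltonian cycles.
For each such Hamiltonian cycle H, let X_H = 1 if all 9 edges of H are present in G. Then P[X_H = 1] = p^{9} = (2/3)^{9} = 512/19683.
By linearity: E[X] = Σ_H E[X_H] = 20160 · p^{9} = 20160 · 512/19683 = 1146880/2187.
Numerically: E[X] ≈ 524.41.

E[X] = 20160 · (2/3)^{9} = 1146880/2187 ≈ 524.41.


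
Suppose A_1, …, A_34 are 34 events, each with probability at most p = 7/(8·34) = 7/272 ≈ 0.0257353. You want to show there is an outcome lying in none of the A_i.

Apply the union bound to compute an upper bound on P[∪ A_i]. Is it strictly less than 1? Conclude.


Union bound: P[∪_{i=1}^{34} A_i] ≤ Σ_i P[A_i] ≤ 34·p = 34·(7/272) = 7/8.
Numerically: 7/8 ≈ 0.8750000.
Is 7/8 < 1? YES.
Since P[∪ A_i] ≤ 7/8 < 1, the complement has P[∩ A_i^c] ≥ 1 − 7/8 = 1/8 > 0, so some outcome avoids every A_i.

34·p = 7/8 ≈ 0.8750000; existence CERTIFIED by the union bound.


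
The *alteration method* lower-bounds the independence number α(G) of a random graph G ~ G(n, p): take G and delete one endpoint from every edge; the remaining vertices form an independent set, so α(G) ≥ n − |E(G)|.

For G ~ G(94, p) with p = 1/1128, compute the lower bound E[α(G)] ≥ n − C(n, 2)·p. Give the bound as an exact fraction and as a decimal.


E[|E(G)|] = C(94, 2)·p = 4371 · (1/1128) = 31/8.
E[α(G)] ≥ n − E[|E(G)|] = 94 − 31/8 = 721/8.
Numerically: ≈ 90.12500.
(This is only a lower bound; the true E[α(G)] may be larger.)

E[α(G)] ≥ 721/8 ≈ 90.12500.


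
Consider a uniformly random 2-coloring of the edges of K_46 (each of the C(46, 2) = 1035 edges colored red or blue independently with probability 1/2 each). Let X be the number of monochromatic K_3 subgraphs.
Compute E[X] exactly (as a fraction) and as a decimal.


Let X = Σ_S X_S over the C(46, 3) = 15180 subsets S of size 3, where X_S = 1 if the K_3 on S is monochromatic.
For a fixed S, the K_3 on S has C(3, 2) = 3 edges. P[all 3 edges red] = (1/2)^3, and likewise for blue, so P[monochromatic] = 2·(1/2)^3 = 2^{1 − 3} = 1/4.
By linearity: E[X] = C(46, 3) · 2^{1 − 3} = 15180 · 1/4 = 3795.
Numerically: E[X] ≈ 3795.000000.

E[X] = C(46,3)·2^(1−C(3,2)) = 3795 ≈ 3795.000000.


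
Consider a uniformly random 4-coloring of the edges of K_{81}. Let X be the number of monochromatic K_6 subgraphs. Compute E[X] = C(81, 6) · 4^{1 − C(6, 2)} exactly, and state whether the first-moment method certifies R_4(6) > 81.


E[X] = C(81, 6) · 4^{1 − 15} = 324540216 · 4^{−14} = 324540216/268435456.
As a reduced fraction: E[X] = 40567527/33554432 ≈ 1.209.
Is E[X] < 1? NO.
Since E[X] ≥ 1, the first-moment bound is inconclusive at n = 81; it does NOT by itself certify R_4(6) > 81.

E[X] = 40567527/33554432 ≈ 1.209; E[X] ≥ 1; first-moment method inconclusive here.


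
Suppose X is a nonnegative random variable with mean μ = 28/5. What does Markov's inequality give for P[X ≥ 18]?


μ = E[X] = 28/5, a = 18.
Markov: P[X ≥ 18] ≤ μ/a = (28/5)/18 = 14/45.
Numerically: ≈ 0.31111.
(Since a = 18 > μ = 5.60000, the bound 14/45 is < 1 and informative.)

P[X ≥ 18] ≤ 14/45 ≈ 0.31111.


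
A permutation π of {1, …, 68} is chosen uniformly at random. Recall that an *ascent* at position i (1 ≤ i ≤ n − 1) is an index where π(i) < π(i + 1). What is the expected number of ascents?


Write X = Σ X_I over i = 1, …, 67, with X_I the indicator of one ascent.
There are 67 indicators.
For each fixed i, the pair (π(i), π(i+1)) is a uniformly random ordered pair of distinct values from {1, …, 68}; by symmetry P[π(i) < π(i+1)] = 1/2.
By linearity: E[X] = 67 · (1/2) = (68 − 1) · (1/2) = 67/2 ≈ 33.50000.

E[X] = 67/2 = 33.50000.


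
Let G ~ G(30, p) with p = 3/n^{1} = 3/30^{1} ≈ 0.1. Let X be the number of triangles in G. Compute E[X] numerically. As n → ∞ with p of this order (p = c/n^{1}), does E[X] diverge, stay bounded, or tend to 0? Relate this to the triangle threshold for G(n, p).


Number of potential triangles: C(30, 3) = 4060.
Each occurs with probability p³ ≈ (0.1)³ ≈ 1.000000e-03.
By linearity: E[X] = C(30, 3)·p³ ≈ 4060 · 1.000000e-03 ≈ 4.0600.
Here α = 1, so p = 3/n is exactly at the triangle threshold p ~ 1/n. Asymptotically E[X] → c³/6 = 3³/6 = 9/2 ≈ 4.5000, a bounded constant. In this regime the triangle count is asymptotically Poisson(c³/6).

E[X] ≈ 4.0600; in regime p = Θ(1/n^{1}) E[X] stays bounded (at the triangle threshold p ~ 1/n).


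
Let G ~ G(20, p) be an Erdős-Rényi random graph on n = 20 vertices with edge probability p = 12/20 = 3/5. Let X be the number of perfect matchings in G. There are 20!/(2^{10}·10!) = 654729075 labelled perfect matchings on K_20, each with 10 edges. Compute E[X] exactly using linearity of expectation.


K_20 has 20!/(2^{10}·10!) = 654729075 labelled perfect matchings.
For each such perfect matching H, let X_H = 1 if all 10 edges of H are present in G. Then P[X_H = 1] = p^{10} = (3/5)^{10} = 59049/9765625.
Summing the indicators: E[X] = Σ_H E[X_H] = 654729075 · p^{10} = 654729075 · 59049/9765625 = 1546443885987/390625.
Numerically: E[X] ≈ 3.9589e+06.

E[X] = 654729075 · (3/5)^{10} = 1546443885987/390625 ≈ 3.9589e+06.


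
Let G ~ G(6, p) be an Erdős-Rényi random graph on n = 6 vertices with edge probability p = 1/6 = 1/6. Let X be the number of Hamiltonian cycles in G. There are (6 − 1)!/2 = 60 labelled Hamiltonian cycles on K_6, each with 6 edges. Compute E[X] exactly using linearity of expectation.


K_6 has (6 − 1)!/2 = 60 labelled Hamiltonian cycles.
For each such Hamiltonian cycle H, let X_H = 1 if all 6 edges of H are present in G. Then P[X_H = 1] = p^{6} = (1/6)^{6} = 1/46656.
By linearity: E[X] = Σ_H E[X_H] = 60 · p^{6} = 60 · 1/46656 = 5/3888.
Numerically: E[X] ≈ 0.001286.

E[X] = 60 · (1/6)^{6} = 5/3888 ≈ 0.001286.


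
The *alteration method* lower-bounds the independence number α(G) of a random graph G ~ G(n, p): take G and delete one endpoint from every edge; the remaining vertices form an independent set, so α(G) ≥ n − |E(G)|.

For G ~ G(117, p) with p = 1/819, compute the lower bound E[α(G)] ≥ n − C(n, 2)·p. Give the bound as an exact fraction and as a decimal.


E[|E(G)|] = C(117, 2)·p = 6786 · (1/819) = 58/7.
E[α(G)] ≥ n − E[|E(G)|] = 117 − 58/7 = 761/7.
Numerically: ≈ 108.714.
(This is only a lower bound; the true E[α(G)] may be larger.)

E[α(G)] ≥ 761/7 ≈ 108.714.


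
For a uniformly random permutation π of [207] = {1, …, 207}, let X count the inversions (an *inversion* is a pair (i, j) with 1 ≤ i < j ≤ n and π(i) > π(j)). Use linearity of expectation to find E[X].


Write X = Σ X_I over the C(207, 2) = 21321 pairs i < j, with X_I the indicator of one inversion.
There are 21321 indicators.
For each fixed pair i < j, the values π(i) and π(j) are two distinct elements of {1, …, 207} in uniformly random order; by symmetry P[π(i) > π(j)] = 1/2.
By linearity: E[X] = 21321 · (1/2) = C(207, 2) · (1/2) = 21321/2 = 21321/2 ≈ 10660.50000.

E[X] = 21321/2 = 10660.50000.


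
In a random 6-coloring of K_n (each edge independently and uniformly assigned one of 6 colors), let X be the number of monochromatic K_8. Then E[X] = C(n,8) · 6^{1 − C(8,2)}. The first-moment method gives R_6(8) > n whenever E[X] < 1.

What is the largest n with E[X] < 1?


We need C(n, 8) · 6^{1 − 28} < 1, i.e. C(n, 8) < 6^{28 − 1} = 1023490369077469249536.
Check values of n near the boundary:
  n = 1592: C(1592, 8) = 1005480414540892933435; 1005480414540892933435 < 1023490369077469249536? YES
  n = 1593: C(1593, 8) = 1010555394551193970323; 1010555394551193970323 < 1023490369077469249536? YES
  n = 1594: C(1594, 8) = 1015652773590544255167; 1015652773590544255167 < 1023490369077469249536? YES
  n = 1595: C(1595, 8) = 1020772636343363633895; 1020772636343363633895 < 1023490369077469249536? YES
  n = 1596: C(1596, 8) = 1025915067760710553965; 1025915067760710553965 < 1023490369077469249536? NO
  n = 1597: C(1597, 8) = 1031080153060953275445; 1031080153060953275445 < 1023490369077469249536? NO
The largest n with C(n, 8) < 1023490369077469249536 is n = 1595 (where E[X] = 113419181815929292655/113721152119718805504 ≈ 0.997). Hence R_6(8) > 1595, i.e. R_6(8) ≥ 1596.

Largest n = 1595; hence R_6(8) > 1595.


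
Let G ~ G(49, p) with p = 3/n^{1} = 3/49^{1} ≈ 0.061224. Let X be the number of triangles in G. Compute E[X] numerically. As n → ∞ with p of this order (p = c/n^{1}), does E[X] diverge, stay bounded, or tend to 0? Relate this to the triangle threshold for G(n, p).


Number of potential triangles: C(49, 3) = 18424.
Each occurs with probability p³ ≈ (0.061224)³ ≈ 2.2949621e-04.
By linearity: E[X] = C(49, 3)·p³ ≈ 18424 · 2.2949621e-04 ≈ 4.22824.
Here α = 1, so p = 3/n is exactly at the triangle threshold p ~ 1/n. Asymptotically E[X] → c³/6 = 3³/6 = 9/2 ≈ 4.50000, a bounded constant. In this regime the triangle count is asymptotically Poisson(c³/6).

E[X] ≈ 4.22824; in regime p = Θ(1/n^{1}) E[X] stays bounded (at the triangle threshold p ~ 1/n).


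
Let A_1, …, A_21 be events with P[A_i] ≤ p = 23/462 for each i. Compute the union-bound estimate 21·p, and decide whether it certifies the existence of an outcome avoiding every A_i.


Union bound: P[∪_{i=1}^{21} A_i] ≤ Σ_i P[A_i] ≤ 21·p = 21·(23/462) = 23/22.
Numerically: 23/22 ≈ 1.04545.
Is 23/22 < 1? NO.
Since the bound 23/22 is ≥ 1, the union bound is uninformative here; it does NOT by itself certify existence.

21·p = 23/22 ≈ 1.04545; existence NOT certified by the union bound.


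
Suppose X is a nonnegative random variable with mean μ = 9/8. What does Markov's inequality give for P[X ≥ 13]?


μ = E[X] = 9/8, a = 13.
Markov: P[X ≥ 13] ≤ μ/a = (9/8)/13 = 9/104.
Numerically: ≈ 0.08654.
(Since a = 13 > μ = 1.12500, the bound 9/104 is < 1 and informative.)

P[X ≥ 13] ≤ 9/104 ≈ 0.08654.


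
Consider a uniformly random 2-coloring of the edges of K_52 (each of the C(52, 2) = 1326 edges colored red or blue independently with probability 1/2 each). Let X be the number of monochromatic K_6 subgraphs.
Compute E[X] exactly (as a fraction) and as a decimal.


Let X = Σ_S X_S over the C(52, 6) = 20358520 subsets S of size 6, where X_S = 1 if the K_6 on S is monochromatic.
For a fixed S, the K_6 on S has C(6, 2) = 15 edges. P[all 15 edges red] = (1/2)^15, and likewise for blue, so P[monochromatic] = 2·(1/2)^15 = 2^{1 − 15} = 1/16384.
Summing: E[X] = C(52, 6) · 2^{1 − 15} = 20358520 · 1/16384 = 2544815/2048.
Numerically: E[X] ≈ 1242.58545.

E[X] = C(52,6)·2^(1−C(6,2)) = 2544815/2048 ≈ 1242.58545.
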